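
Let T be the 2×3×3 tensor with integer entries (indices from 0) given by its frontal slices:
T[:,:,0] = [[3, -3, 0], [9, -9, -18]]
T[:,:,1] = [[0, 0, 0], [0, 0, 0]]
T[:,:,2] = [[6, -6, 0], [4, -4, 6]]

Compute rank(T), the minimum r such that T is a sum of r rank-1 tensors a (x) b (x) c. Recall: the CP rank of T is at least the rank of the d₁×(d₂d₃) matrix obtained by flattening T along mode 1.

Lower bound: in the mode-3 unfolding of T (rows indexed by k, columns by (i,j)) the 2×2 minor on rows k ∈ {0, 2}, columns (i,j) ∈ {(0,0), (1,0)} is det [[3, 9], [6, 4]] = -42 ≠ 0, so that unfolding has rank ≥ 2 and hence rank(T) ≥ 2 (CP rank is at least every unfolding rank, though it can be larger).
Upper bound: with S_k = T[:,:,k], the two rank-1 terms a₁b₁ᵀ, a₂b₂ᵀ are the rank-1 members of the pencil x·S₀ + y·S₂.
The 2×2 minor of x·S₀ + y·S₂ on rows {0,1}, columns {0,2} is −54·x² − 90·xy + 36·y² = (-18)·(x + 2·y)(3·x − y), vanishing at (x:y) = (2:-1) and (1:3).
M₁ = 2·S₀ − S₂ = [[0, 0, 0], [14, -14, -42]] = 14·[0, 1][1, -1, -3]ᵀ and M₂ = S₀ + 3·S₂ = [[21, -21, 0], [21, -21, 0]] = 21·[1, 1][1, -1, 0]ᵀ, so take a₁ = [0, 1], b₁ = [1, -1, -3], a₂ = [1, 1], b₂ = [1, -1, 0].
Each slice is an integer combination of E₁ = a₁b₁ᵀ and E₂ = a₂b₂ᵀ: S₀ = 6·E₁ + 3·E₂, S₁ = 0, S₂ = −2·E₁ + 6·E₂; reading off coefficients, c₁ = [6, 0, -2] and c₂ = [3, 0, 6].
Hence T = [0, 1] (x) [1, -1, -3] (x) [6, 0, -2] + [1, 1] (x) [1, -1, 0] (x) [3, 0, 6], so rank(T) ≤ 2.
These bounds meet, so rank(T) = 2.

2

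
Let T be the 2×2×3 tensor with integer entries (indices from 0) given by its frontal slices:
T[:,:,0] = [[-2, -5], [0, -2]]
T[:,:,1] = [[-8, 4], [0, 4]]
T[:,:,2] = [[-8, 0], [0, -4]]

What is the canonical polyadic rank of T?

3

Lower bound: the mode-3 unfolding of T (rows indexed by k, columns by (i,j) = (0,0), (0,1), (1,0), (1,1)) is [[-2, -5, 0, -2], [-8, 4, 0, 4], [-8, 0, 0, -4]].
There the 3×3 minor on rows k ∈ {0, 1, 2}, columns (i,j) ∈ {(0,0), (0,1), (1,1)} is det [[-2, -5, -2], [-8, 4, 4], [-8, 0, -4]] = 288 ≠ 0, so this unfolding has rank ≥ 3; CP rank is at least every unfolding rank, so rank(T) ≥ 3. (Unfolding ranks only ever bound the CP rank from below — rank(T) can be strictly larger than all of them — so the matching upper bound has to come from an explicit 3-term decomposition.)
Upper bound: T is a sum of 3 rank-1 terms, T = (1, 0) ⊗ (1, -1) ⊗ (2, -4, -4) + (1, 0) ⊗ (2, 1) ⊗ (-2, -2, -2) + (1, 2) ⊗ (0, 1) ⊗ (-1, 2, -2) (written with every a and b primitive with positive leading entry and the scale carried by c; CP decompositions are not unique, and this one is verified by expanding entrywise), so rank(T) ≤ 3.
These bounds meet, so rank(T) = 3.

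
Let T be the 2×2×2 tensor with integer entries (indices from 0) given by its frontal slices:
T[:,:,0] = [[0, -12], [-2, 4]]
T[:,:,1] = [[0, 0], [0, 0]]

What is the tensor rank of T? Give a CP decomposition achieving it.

Lower bound: in the mode-2 unfolding of T (rows indexed by j, columns by (i,k)) the 2×2 minor on rows j ∈ {0, 1}, columns (i,k) ∈ {(0,0), (1,0)} is det [[0, -2], [-12, 4]] = -24 ≠ 0, so that unfolding has rank ≥ 2 and hence rank(T) ≥ 2 (CP rank is at least every unfolding rank, though it can be larger).
Upper bound: T[:,:,k] = c[k]·M for every slice, with c = [1, 0] and M = [[0, -12], [-2, 4]] (rows i, columns j).
Splitting M by its rows (i = 0, 1), M = [1, 0][0, -12]ᵀ + [0, 1][-2, 4]ᵀ.
Hence T = [1, 0] ⊗ [0, -12] ⊗ [1, 0] + [0, 1] ⊗ [-2, 4] ⊗ [1, 0], so rank(T) ≤ 2.
These bounds meet, so rank(T) = 2.

rank(T) = 2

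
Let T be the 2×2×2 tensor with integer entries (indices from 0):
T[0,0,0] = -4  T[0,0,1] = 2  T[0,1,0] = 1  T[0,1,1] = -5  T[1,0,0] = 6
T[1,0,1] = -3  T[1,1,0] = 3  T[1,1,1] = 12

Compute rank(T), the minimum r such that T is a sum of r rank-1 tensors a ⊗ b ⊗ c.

Lower bound: in the mode-2 unfolding of T (rows indexed by j, columns by (i,k)) the 2×2 minor on rows j ∈ {0, 1}, columns (i,k) ∈ {(0,0), (0,1)} is det [[-4, 2], [1, -5]] = 18 ≠ 0, so that unfolding has rank ≥ 2 and hence rank(T) ≥ 2 (CP rank is at least every unfolding rank, though it can be larger).
Upper bound: with S_k = T[:,:,k], the two rank-1 terms a₁b₁ᵀ, a₂b₂ᵀ are the rank-1 members of the pencil x·S₀ + y·S₁.
det(x·S₀ + y·S₁) is −18·x² − 9·xy + 9·y² = (-9)·(2·x − y)(x + y), vanishing at (x:y) = (1:2) and (1:-1).
M₁ = S₀ + 2·S₁ = [[0, -9], [0, 27]] = (-9)·(1, -3)(0, 1)ᵀ and M₂ = S₀ − S₁ = [[-6, 6], [9, -9]] = (-3)·(2, -3)(1, -1)ᵀ, so take a₁ = (1, -3), b₁ = (0, 1), a₂ = (2, -3), b₂ = (1, -1).
Each slice is an integer combination of E₁ = a₁b₁ᵀ and E₂ = a₂b₂ᵀ: S₀ = −3·E₁ − 2·E₂, S₁ = −3·E₁ + E₂; reading off coefficients, c₁ = (-3, -3) and c₂ = (-2, 1).
Hence T = (1, -3) ⊗ (0, 1) ⊗ (-3, -3) + (2, -3) ⊗ (1, -1) ⊗ (-2, 1), so rank(T) ≤ 2.
These bounds meet, so rank(T) = 2.

2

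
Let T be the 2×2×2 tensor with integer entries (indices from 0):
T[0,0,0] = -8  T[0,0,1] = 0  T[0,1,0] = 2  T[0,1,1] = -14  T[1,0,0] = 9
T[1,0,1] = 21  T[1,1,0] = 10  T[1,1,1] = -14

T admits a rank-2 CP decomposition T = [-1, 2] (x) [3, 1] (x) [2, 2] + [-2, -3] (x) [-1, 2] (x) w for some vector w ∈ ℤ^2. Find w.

Subtract the known terms from T to get the rank-1 residual R = [-2, -3] (x) [-1, 2] (x) w, so R[i,j,k] = a[i]·b[j]·w[k]. Pick indices with nonzero a[0]·b[0] = (-2)·(-1) = 2. Only the fibre through (0,0,·) is needed: R[0,0,:] = T[0,0,:] − Σₗ aₗ[0]bₗ[0]cₗ = [-8, 0] − (-1)·(3)·[2, 2] = [-2, 6]. Then w[k] = R[0,0,k] / 2 for each k, giving w = [-2, 6] / 2 = [-1, 3].

w = [-1, 3]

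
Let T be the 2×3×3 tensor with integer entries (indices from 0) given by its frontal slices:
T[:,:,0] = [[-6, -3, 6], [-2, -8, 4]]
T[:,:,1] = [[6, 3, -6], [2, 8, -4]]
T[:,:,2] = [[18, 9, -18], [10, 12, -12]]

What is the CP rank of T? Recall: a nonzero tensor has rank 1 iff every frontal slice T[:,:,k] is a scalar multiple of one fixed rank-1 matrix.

Lower bound: the mode-1 unfolding of T (rows indexed by i, columns by (j,k) = (0,0), (0,1), (0,2), (1,0), (1,1), (1,2), (2,0), (2,1), (2,2)) is [[-6, 6, 18, -3, 3, 9, 6, -6, -18], [-2, 2, 10, -8, 8, 12, 4, -4, -12]].
There the 2×2 minor on rows i ∈ {0, 1}, columns (j,k) ∈ {(0,0), (0,2)} is det [[-6, 18], [-2, 10]] = -24 ≠ 0, so this unfolding has rank ≥ 2; CP rank is at least every unfolding rank, so rank(T) ≥ 2. (This is only a lower bound: in general the CP rank may exceed every unfolding rank, so we still need to exhibit 2 rank-1 terms summing to T.)
Upper bound — finding two terms. Write S_k = T[:,:,k] for the frontal slices: S₀ = [[-6, -3, 6], [-2, -8, 4]], S₁ = [[6, 3, -6], [2, 8, -4]], S₂ = [[18, 9, -18], [10, 12, -12]].
If T = a₁ ⊗ b₁ ⊗ c₁ + a₂ ⊗ b₂ ⊗ c₂ then each S_k = c₁[k]·a₁b₁ᵀ + c₂[k]·a₂b₂ᵀ. S₀ and S₂ are linearly independent, so a₁b₁ᵀ and a₂b₂ᵀ must span the same plane of matrices: they are the rank-1 matrices of the form x·S₀ + y·S₂.
The 2×2 minor of x·S₀ + y·S₂ on rows {0,1}, columns {0,1} is 42·x² − 168·xy + 126·y² = 42·(x − 3·y)(x − y), vanishing at (x:y) = (3:1) and (1:1).
M₁ = 3·S₀ + S₂ = [[0, 0, 0], [4, -12, 0]] = 4·[0, 1][1, -3, 0]ᵀ and M₂ = S₀ + S₂ = [[12, 6, -12], [8, 4, -8]] = 2·[3, 2][2, 1, -2]ᵀ, so take a₁ = [0, 1], b₁ = [1, -3, 0], a₂ = [3, 2], b₂ = [2, 1, -2].
Each slice is an integer combination of E₁ = a₁b₁ᵀ and E₂ = a₂b₂ᵀ: S₀ = 2·E₁ − E₂, S₁ = −2·E₁ + E₂, S₂ = −2·E₁ + 3·E₂; reading off coefficients, c₁ = [2, -2, -2] and c₂ = [-1, 1, 3].
Hence T = [0, 1] ⊗ [1, -3, 0] ⊗ [2, -2, -2] + [3, 2] ⊗ [2, 1, -2] ⊗ [-1, 1, 3], so rank(T) ≤ 2.
These bounds meet, so rank(T) = 2.
Check entry T[1,1,2] = 12: (1)·(-3)·(-2) + (2)·(1)·(3) = 12.

2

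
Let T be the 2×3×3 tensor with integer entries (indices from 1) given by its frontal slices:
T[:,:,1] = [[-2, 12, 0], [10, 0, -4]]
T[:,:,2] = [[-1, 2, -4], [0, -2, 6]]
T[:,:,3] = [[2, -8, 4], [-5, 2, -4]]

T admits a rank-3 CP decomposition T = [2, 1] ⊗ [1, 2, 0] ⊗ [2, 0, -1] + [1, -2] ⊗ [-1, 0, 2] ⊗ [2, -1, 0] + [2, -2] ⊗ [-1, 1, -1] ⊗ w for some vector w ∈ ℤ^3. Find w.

Subtract the known terms from T to get the rank-1 residual R = [2, -2] ⊗ [-1, 1, -1] ⊗ w, so R[i,j,k] = a[i]·b[j]·w[k]. Pick indices with nonzero a[1]·b[1] = (2)·(-1) = -2. Only the fibre through (1,1,·) is needed: R[1,1,:] = T[1,1,:] − Σₗ aₗ[1]bₗ[1]cₗ = [-2, -1, 2] − (2)·(1)·[2, 0, -1] − (1)·(-1)·[2, -1, 0] = [-4, -2, 4]. Then w[k] = R[1,1,k] / -2 for each k, giving w = [-4, -2, 4] / -2 = [2, 1, -2].

w = [2, 1, -2]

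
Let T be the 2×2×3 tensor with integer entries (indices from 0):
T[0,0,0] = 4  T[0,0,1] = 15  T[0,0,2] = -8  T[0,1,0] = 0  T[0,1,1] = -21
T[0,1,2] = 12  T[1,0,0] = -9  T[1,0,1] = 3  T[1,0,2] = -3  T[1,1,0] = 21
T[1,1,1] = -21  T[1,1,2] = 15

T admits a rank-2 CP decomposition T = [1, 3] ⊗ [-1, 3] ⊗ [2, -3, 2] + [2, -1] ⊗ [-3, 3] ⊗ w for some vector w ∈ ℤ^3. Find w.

Subtract the known terms from T to get the rank-1 residual R = [2, -1] ⊗ [-3, 3] ⊗ w, so R[i,j,k] = a[i]·b[j]·w[k]. Pick indices with nonzero a[0]·b[0] = (2)·(-3) = -6. Only the fibre through (0,0,·) is needed: R[0,0,:] = T[0,0,:] − Σₗ aₗ[0]bₗ[0]cₗ = [4, 15, -8] − (1)·(-1)·[2, -3, 2] = [6, 12, -6]. Then w[k] = R[0,0,k] / -6 for each k, giving w = [6, 12, -6] / -6 = [-1, -2, 1].

w = [-1, -2, 1]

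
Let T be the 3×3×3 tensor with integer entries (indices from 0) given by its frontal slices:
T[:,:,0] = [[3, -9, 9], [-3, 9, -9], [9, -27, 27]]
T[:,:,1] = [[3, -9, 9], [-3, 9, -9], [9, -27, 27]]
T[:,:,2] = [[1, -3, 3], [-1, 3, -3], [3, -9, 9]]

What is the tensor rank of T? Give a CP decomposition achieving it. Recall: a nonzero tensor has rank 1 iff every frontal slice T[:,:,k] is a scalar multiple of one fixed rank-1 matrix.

Lower bound: T ≠ 0 (e.g. T[0,0,0] = 3), so rank(T) ≥ 1.
Upper bound: the mode-1 fibre T[:,0,0] = [3, -3, 9] gives a = (1, -1, 3) (primitive direction); the mode-2 fibre T[0,:,0] = [3, -9, 9] gives b = (1, -3, 3); then c[k] = T[0,0,k] / (a[0]·b[0]) = [3, 3, 1] / 1 = (3, 3, 1).
Expanding (1, -1, 3) ⊗ (1, -3, 3) ⊗ (3, 3, 1) reproduces all 27 entries of T, so T = (1, -1, 3) ⊗ (1, -3, 3) ⊗ (3, 3, 1) and rank(T) ≤ 1.
These bounds meet, so rank(T) = 1.

rank(T) = 1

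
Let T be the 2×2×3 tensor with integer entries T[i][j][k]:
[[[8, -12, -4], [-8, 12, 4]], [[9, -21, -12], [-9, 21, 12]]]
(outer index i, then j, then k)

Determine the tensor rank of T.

Lower bound: in the mode-3 unfolding of T (rows indexed by k, columns by (i,j)) the 2×2 minor on rows k ∈ {0, 1}, columns (i,j) ∈ {(0,0), (1,0)} is det [[8, 9], [-12, -21]] = -60 ≠ 0, so that unfolding has rank ≥ 2 and hence rank(T) ≥ 2 (CP rank is at least every unfolding rank, though it can be larger).
Upper bound: T[:,j,:] = b[j]·M for every slice, with b = (1, -1) and M = [[8, -12, -4], [9, -21, -12]] (rows i, columns k).
Splitting M by its rows (i = 0, 1), M = (1, 0)(8, -12, -4)ᵀ + (0, 1)(9, -21, -12)ᵀ.
Hence T = (1, 0) ⊗ (1, -1) ⊗ (8, -12, -4) + (0, 1) ⊗ (1, -1) ⊗ (9, -21, -12), so rank(T) ≤ 2.
These bounds meet, so rank(T) = 2.

2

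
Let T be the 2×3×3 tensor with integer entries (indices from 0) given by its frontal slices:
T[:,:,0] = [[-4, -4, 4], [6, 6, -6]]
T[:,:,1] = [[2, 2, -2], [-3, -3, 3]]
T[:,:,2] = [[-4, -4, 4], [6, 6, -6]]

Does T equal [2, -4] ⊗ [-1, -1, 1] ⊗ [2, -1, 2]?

No

Reconstruct entry (1,0,0) from the claimed factors: Σₗ aₗ[1]bₗ[0]cₗ[0] = (-4)·(-1)·(2) = 8, but T[1,0,0] = 6. The claim is false.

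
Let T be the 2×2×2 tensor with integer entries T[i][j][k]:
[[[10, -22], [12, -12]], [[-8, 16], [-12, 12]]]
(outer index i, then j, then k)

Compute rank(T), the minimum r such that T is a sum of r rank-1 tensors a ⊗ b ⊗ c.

Lower bound: the mode-3 unfolding of T (rows indexed by k, columns by (i,j) = (0,0), (0,1), (1,0), (1,1)) is [[10, 12, -8, -12], [-22, -12, 16, 12]].
There the 2×2 minor on rows k ∈ {0, 1}, columns (i,j) ∈ {(0,0), (0,1)} is det [[10, 12], [-22, -12]] = 144 ≠ 0, so this unfolding has rank ≥ 2; CP rank is at least every unfolding rank, so rank(T) ≥ 2. (Flattening ranks never certify an upper bound on CP rank; for that we must actually write T with 2 rank-1 terms.)
Upper bound — finding two terms. Write S_k = T[:,:,k] for the frontal slices: S₀ = [[10, 12], [-8, -12]], S₁ = [[-22, -12], [16, 12]].
If T = a₁ ⊗ b₁ ⊗ c₁ + a₂ ⊗ b₂ ⊗ c₂ then each S_k = c₁[k]·a₁b₁ᵀ + c₂[k]·a₂b₂ᵀ. S₀ and S₁ are linearly independent, so a₁b₁ᵀ and a₂b₂ᵀ must span the same plane of matrices: they are the rank-1 matrices of the form x·S₀ + y·S₁.
det(x·S₀ + y·S₁) is −24·x² + 96·xy − 72·y² = (-24)·(x − 3·y)(x − y), vanishing at (x:y) = (3:1) and (1:1).
M₁ = 3·S₀ + S₁ = [[8, 24], [-8, -24]] = 8·[1, -1][1, 3]ᵀ and M₂ = S₀ + S₁ = [[-12, 0], [8, 0]] = (-4)·[3, -2][1, 0]ᵀ, so take a₁ = [1, -1], b₁ = [1, 3], a₂ = [3, -2], b₂ = [1, 0].
Each slice is an integer combination of E₁ = a₁b₁ᵀ and E₂ = a₂b₂ᵀ: S₀ = 4·E₁ + 2·E₂, S₁ = −4·E₁ − 6·E₂; reading off coefficients, c₁ = [4, -4] and c₂ = [2, -6].
Hence T = [1, -1] ⊗ [1, 3] ⊗ [4, -4] + [3, -2] ⊗ [1, 0] ⊗ [2, -6], so rank(T) ≤ 2.
These bounds meet, so rank(T) = 2.
Check entry T[1,0,0] = -8: (-1)·(1)·(4) + (-2)·(1)·(2) = -8.

2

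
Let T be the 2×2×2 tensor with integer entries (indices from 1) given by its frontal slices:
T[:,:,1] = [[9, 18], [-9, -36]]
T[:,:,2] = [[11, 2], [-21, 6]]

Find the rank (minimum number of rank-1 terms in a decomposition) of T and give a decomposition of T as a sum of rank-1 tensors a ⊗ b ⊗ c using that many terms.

Lower bound: the mode-3 unfolding of T (rows indexed by k, columns by (i,j) = (1,1), (1,2), (2,1), (2,2)) is [[9, 18, -9, -36], [11, 2, -21, 6]].
There the 2×2 minor on rows k ∈ {1, 2}, columns (i,j) ∈ {(1,1), (1,2)} is det [[9, 18], [11, 2]] = -180 ≠ 0, so this unfolding has rank ≥ 2; CP rank is at least every unfolding rank, so rank(T) ≥ 2. (Unfolding ranks only ever bound the CP rank from below — rank(T) can be strictly larger than all of them — so the matching upper bound has to come from an explicit 2-term decomposition.)
Upper bound — finding two terms. Write S_k = T[:,:,k] for the frontal slices: S₁ = [[9, 18], [-9, -36]], S₂ = [[11, 2], [-21, 6]].
If T = a₁ ⊗ b₁ ⊗ c₁ + a₂ ⊗ b₂ ⊗ c₂ then each S_k = c₁[k]·a₁b₁ᵀ + c₂[k]·a₂b₂ᵀ. S₁ and S₂ are linearly independent, so a₁b₁ᵀ and a₂b₂ᵀ must span the same plane of matrices: they are the rank-1 matrices of the form x·S₁ + y·S₂.
det(x·S₁ + y·S₂) is −162·x² + 54·xy + 108·y² = (-54)·(3·x + 2·y)(x − y), vanishing at (x:y) = (2:-3) and (1:1).
M₁ = 2·S₁ − 3·S₂ = [[-15, 30], [45, -90]] = (-15)·[1, -3][1, -2]ᵀ and M₂ = S₁ + S₂ = [[20, 20], [-30, -30]] = 10·[2, -3][1, 1]ᵀ, so take a₁ = [1, -3], b₁ = [1, -2], a₂ = [2, -3], b₂ = [1, 1].
Each slice is an integer combination of E₁ = a₁b₁ᵀ and E₂ = a₂b₂ᵀ: S₁ = −3·E₁ + 6·E₂, S₂ = 3·E₁ + 4·E₂; reading off coefficients, c₁ = [-3, 3] and c₂ = [6, 4].
Hence T = [1, -3] ⊗ [1, -2] ⊗ [-3, 3] + [2, -3] ⊗ [1, 1] ⊗ [6, 4], so rank(T) ≤ 2.
These bounds meet, so rank(T) = 2.

rank(T) = 2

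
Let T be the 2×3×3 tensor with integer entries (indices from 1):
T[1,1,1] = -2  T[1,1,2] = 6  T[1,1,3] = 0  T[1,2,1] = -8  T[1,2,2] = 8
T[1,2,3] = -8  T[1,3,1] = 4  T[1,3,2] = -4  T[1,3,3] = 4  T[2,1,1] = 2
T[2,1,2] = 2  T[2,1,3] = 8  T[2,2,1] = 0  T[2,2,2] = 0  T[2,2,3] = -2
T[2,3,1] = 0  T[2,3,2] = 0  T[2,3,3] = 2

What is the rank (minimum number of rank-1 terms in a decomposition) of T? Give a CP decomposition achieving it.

Lower bound: the mode-3 unfolding of T (rows indexed by k, columns by (i,j) = (1,1), (1,2), (1,3), (2,1), (2,2), (2,3)) is [[-2, -8, 4, 2, 0, 0], [6, 8, -4, 2, 0, 0], [0, -8, 4, 8, -2, 2]].
There the 3×3 minor on rows k ∈ {1, 2, 3}, columns (i,j) ∈ {(1,1), (1,2), (2,1)} is det [[-2, -8, 2], [6, 8, 2], [0, -8, 8]] = 128 ≠ 0, so this unfolding has rank ≥ 3; CP rank is at least every unfolding rank, so rank(T) ≥ 3. (Flattening ranks never certify an upper bound on CP rank; for that we must actually write T with 3 rank-1 terms.)
Upper bound: T is a sum of 3 rank-1 terms, T = (0, 1) (x) (2, -1, 1) (x) (0, 0, 2) + (1, 0) (x) (1, 2, -1) (x) (-4, 4, -4) + (1, 1) (x) (1, 0, 0) (x) (2, 2, 4) (one valid choice — decompositions are not unique — normalised so each a, b is primitive with positive first nonzero entry; check it by expanding all entries), so rank(T) ≤ 3.
These bounds meet, so rank(T) = 3.
Check entry T[1,2,3] = -8: (0)·(-1)·(2) + (1)·(2)·(-4) + (1)·(0)·(4) = -8.

rank(T) = 3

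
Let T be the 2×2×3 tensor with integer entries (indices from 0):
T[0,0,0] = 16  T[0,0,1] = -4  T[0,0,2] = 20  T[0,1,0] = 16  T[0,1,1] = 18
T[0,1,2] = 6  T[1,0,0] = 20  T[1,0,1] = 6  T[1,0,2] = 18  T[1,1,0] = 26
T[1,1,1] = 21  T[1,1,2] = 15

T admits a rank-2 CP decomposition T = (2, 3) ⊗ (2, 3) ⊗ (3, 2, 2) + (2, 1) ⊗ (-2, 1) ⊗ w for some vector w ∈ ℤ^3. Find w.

Subtract the known terms from T to get the rank-1 residual R = (2, 1) ⊗ (-2, 1) ⊗ w, so R[i,j,k] = a[i]·b[j]·w[k]. Pick indices with nonzero a[0]·b[0] = (2)·(-2) = -4. Only the fibre through (0,0,·) is needed: R[0,0,:] = T[0,0,:] − Σₗ aₗ[0]bₗ[0]cₗ = [16, -4, 20] − (2)·(2)·(3, 2, 2) = [4, -12, 12]. Then w[k] = R[0,0,k] / -4 for each k, giving w = [4, -12, 12] / -4 = (-1, 3, -3).

w = (-1, 3, -3)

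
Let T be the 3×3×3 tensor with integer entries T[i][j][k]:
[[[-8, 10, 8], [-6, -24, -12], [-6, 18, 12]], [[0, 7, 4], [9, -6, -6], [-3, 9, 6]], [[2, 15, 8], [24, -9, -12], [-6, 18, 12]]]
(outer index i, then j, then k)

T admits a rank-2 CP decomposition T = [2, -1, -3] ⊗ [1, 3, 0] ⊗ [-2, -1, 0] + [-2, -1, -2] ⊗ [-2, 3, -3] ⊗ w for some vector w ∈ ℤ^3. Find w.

Subtract the known terms from T to get the rank-1 residual R = [-2, -1, -2] ⊗ [-2, 3, -3] ⊗ w, so R[i,j,k] = a[i]·b[j]·w[k]. Pick indices with nonzero a[0]·b[0] = (-2)·(-2) = 4. Only the fibre through (0,0,·) is needed: R[0,0,:] = T[0,0,:] − Σₗ aₗ[0]bₗ[0]cₗ = [-8, 10, 8] − (2)·(1)·[-2, -1, 0] = [-4, 12, 8]. Then w[k] = R[0,0,k] / 4 for each k, giving w = [-4, 12, 8] / 4 = [-1, 3, 2].

w = [-1, 3, 2]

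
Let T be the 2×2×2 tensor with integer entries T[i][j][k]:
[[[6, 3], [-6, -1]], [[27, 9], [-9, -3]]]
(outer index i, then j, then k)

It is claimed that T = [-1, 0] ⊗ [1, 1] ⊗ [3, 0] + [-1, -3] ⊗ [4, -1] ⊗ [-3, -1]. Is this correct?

No

Reconstruct entry (0,0,0) from the claimed factors: Σₗ aₗ[0]bₗ[0]cₗ[0] = (-1)·(1)·(3) + (-1)·(4)·(-3) = 9, but T[0,0,0] = 6. The claim is false.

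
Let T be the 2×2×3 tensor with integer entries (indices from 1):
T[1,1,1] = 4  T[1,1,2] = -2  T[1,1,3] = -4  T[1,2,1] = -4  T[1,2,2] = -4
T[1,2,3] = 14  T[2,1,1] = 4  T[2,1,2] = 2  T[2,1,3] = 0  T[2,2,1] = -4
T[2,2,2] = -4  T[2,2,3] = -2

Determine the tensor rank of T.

Lower bound: the mode-3 unfolding of T (rows indexed by k, columns by (i,j) = (1,1), (1,2), (2,1), (2,2)) is [[4, -4, 4, -4], [-2, -4, 2, -4], [-4, 14, 0, -2]].
There the 3×3 minor on rows k ∈ {1, 2, 3}, columns (i,j) ∈ {(1,1), (1,2), (2,1)} is det [[4, -4, 4], [-2, -4, 2], [-4, 14, 0]] = -256 ≠ 0, so this unfolding has rank ≥ 3; CP rank is at least every unfolding rank, so rank(T) ≥ 3. (This is only a lower bound: in general the CP rank may exceed every unfolding rank, so we still need to exhibit 3 rank-1 terms summing to T.)
Upper bound: T is a sum of 3 rank-1 terms, T = [1, -1] ⊗ [1, -2] ⊗ [0, -2, -2] + [1, 0] ⊗ [0, 1] ⊗ [0, -8, 8] + [1, 1] ⊗ [1, -1] ⊗ [4, 0, -2] (one valid choice — decompositions are not unique — normalised so each a, b is primitive with positive first nonzero entry; check it by expanding all entries), so rank(T) ≤ 3.
These bounds meet, so rank(T) = 3.
Check entry T[2,1,2] = 2: (-1)·(1)·(-2) + (0)·(0)·(-8) + (1)·(1)·(0) = 2.

3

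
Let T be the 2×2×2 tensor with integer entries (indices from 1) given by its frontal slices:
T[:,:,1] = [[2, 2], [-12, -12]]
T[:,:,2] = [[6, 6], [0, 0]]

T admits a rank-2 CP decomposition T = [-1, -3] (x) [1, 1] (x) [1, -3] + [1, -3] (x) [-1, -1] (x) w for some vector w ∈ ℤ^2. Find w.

Subtract the known terms from T to get the rank-1 residual R = [1, -3] (x) [-1, -1] (x) w, so R[i,j,k] = a[i]·b[j]·w[k]. Pick indices with nonzero a[1]·b[1] = (1)·(-1) = -1. Only the fibre through (1,1,·) is needed: R[1,1,:] = T[1,1,:] − Σₗ aₗ[1]bₗ[1]cₗ = [2, 6] − (-1)·(1)·[1, -3] = [3, 3]. Then w[k] = R[1,1,k] / -1 for each k, giving w = [3, 3] / -1 = [-3, -3].

w = [-3, -3]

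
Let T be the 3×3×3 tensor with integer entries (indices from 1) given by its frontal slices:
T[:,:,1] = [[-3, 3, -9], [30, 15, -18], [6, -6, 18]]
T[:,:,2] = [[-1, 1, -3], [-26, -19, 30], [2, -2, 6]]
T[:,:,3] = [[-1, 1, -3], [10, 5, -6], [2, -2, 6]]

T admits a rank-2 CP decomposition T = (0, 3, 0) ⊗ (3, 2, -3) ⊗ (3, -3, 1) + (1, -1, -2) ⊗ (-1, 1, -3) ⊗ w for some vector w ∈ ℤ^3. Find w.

Subtract the known terms from T to get the rank-1 residual R = (1, -1, -2) ⊗ (-1, 1, -3) ⊗ w, so R[i,j,k] = a[i]·b[j]·w[k]. Pick indices with nonzero a[1]·b[1] = (1)·(-1) = -1. Only the fibre through (1,1,·) is needed: R[1,1,:] = T[1,1,:] − Σₗ aₗ[1]bₗ[1]cₗ = [-3, -1, -1] − (0)·(3)·(3, -3, 1) = [-3, -1, -1]. Then w[k] = R[1,1,k] / -1 for each k, giving w = [-3, -1, -1] / -1 = (3, 1, 1).

w = (3, 1, 1)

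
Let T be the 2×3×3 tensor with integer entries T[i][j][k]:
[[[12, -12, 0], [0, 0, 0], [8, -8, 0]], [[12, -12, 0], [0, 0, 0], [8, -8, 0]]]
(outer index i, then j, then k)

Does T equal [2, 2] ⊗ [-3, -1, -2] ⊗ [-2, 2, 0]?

No

Reconstruct entry (0,1,0) from the claimed factors: Σₗ aₗ[0]bₗ[1]cₗ[0] = (2)·(-1)·(-2) = 4, but T[0,1,0] = 0. The claim is false.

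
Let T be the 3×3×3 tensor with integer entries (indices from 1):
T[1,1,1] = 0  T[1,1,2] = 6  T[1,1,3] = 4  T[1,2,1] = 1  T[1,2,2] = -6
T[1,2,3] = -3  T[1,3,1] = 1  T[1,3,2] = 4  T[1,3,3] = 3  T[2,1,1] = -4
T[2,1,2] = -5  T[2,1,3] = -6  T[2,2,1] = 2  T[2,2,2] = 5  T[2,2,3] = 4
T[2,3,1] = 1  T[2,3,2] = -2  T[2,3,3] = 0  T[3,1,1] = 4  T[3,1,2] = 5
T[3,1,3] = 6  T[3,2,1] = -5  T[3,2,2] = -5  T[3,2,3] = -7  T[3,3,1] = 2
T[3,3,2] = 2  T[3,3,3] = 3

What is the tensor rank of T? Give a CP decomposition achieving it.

Lower bound: the mode-1 unfolding of T (rows indexed by i, columns by (j,k) = (1,1), (1,2), (1,3), (2,1), (2,2), (2,3), (3,1), (3,2), (3,3)) is [[0, 6, 4, 1, -6, -3, 1, 4, 3], [-4, -5, -6, 2, 5, 4, 1, -2, 0], [4, 5, 6, -5, -5, -7, 2, 2, 3]].
There the 3×3 minor on rows i ∈ {1, 2, 3}, columns (j,k) ∈ {(1,1), (1,2), (2,1)} is det [[0, 6, 1], [-4, -5, 2], [4, 5, -5]] = -72 ≠ 0, so this unfolding has rank ≥ 3; CP rank is at least every unfolding rank, so rank(T) ≥ 3. (Unfolding ranks only ever bound the CP rank from below — rank(T) can be strictly larger than all of them — so the matching upper bound has to come from an explicit 3-term decomposition.)
Upper bound: T is a sum of 3 rank-1 terms, T = [1, -2, -1] (x) [0, 1, -1] (x) [1, 0, 1] + [2, -1, 1] (x) [2, -2, 1] (x) [1, 2, 2] + [2, 1, -1] (x) [1, -1, 0] (x) [-2, -1, -2] (written with every a and b primitive with positive leading entry and the scale carried by c; CP decompositions are not unique, and this one is verified by expanding entrywise), so rank(T) ≤ 3.
These bounds meet, so rank(T) = 3.

rank(T) = 3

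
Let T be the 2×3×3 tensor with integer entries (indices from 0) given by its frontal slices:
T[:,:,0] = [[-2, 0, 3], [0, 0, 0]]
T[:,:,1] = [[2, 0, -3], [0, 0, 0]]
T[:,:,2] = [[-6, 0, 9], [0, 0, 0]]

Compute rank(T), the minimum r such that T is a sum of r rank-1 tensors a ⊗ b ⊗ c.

1

Lower bound: T ≠ 0 (e.g. T[0,0,0] = -2), so rank(T) ≥ 1.
Upper bound: if T = a ⊗ b ⊗ c then every fibre of T is a multiple of the corresponding factor, so read the factors off the fibres through the nonzero entry T[0,0,0] = -2.
The mode-1 fibre T[:,0,0] = [-2, 0] gives a = [1, 0] (primitive direction); the mode-2 fibre T[0,:,0] = [-2, 0, 3] gives b = [2, 0, -3]; then c[k] = T[0,0,k] / (a[0]·b[0]) = [-2, 2, -6] / 2 = [-1, 1, -3].
Expanding [1, 0] ⊗ [2, 0, -3] ⊗ [-1, 1, -3] reproduces all 18 entries of T, so T = [1, 0] ⊗ [2, 0, -3] ⊗ [-1, 1, -3] and rank(T) ≤ 1.
These bounds meet, so rank(T) = 1.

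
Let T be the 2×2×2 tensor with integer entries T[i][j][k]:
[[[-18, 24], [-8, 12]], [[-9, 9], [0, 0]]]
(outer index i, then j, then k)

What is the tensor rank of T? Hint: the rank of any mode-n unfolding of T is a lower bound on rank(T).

2

Lower bound: the mode-2 unfolding of T (rows indexed by j, columns by (i,k) = (0,0), (0,1), (1,0), (1,1)) is [[-18, 24, -9, 9], [-8, 12, 0, 0]].
There the 2×2 minor on rows j ∈ {0, 1}, columns (i,k) ∈ {(0,0), (0,1)} is det [[-18, 24], [-8, 12]] = -24 ≠ 0, so this unfolding has rank ≥ 2; CP rank is at least every unfolding rank, so rank(T) ≥ 2. (Flattening ranks never certify an upper bound on CP rank; for that we must actually write T with 2 rank-1 terms.)
Upper bound — finding two terms. Write S_k = T[:,:,k] for the frontal slices: S₀ = [[-18, -8], [-9, 0]], S₁ = [[24, 12], [9, 0]].
If T = a₁ ⊗ b₁ ⊗ c₁ + a₂ ⊗ b₂ ⊗ c₂ then each S_k = c₁[k]·a₁b₁ᵀ + c₂[k]·a₂b₂ᵀ. S₀ and S₁ are linearly independent, so a₁b₁ᵀ and a₂b₂ᵀ must span the same plane of matrices: they are the rank-1 matrices of the form x·S₀ + y·S₁.
det(x·S₀ + y·S₁) is −72·x² + 180·xy − 108·y² = (-36)·(2·x − 3·y)(x − y), vanishing at (x:y) = (3:2) and (1:1).
M₁ = 3·S₀ + 2·S₁ = [[-6, 0], [-9, 0]] = (-3)·[2, 3][1, 0]ᵀ and M₂ = S₀ + S₁ = [[6, 4], [0, 0]] = 2·[1, 0][3, 2]ᵀ, so take a₁ = [2, 3], b₁ = [1, 0], a₂ = [1, 0], b₂ = [3, 2].
Each slice is an integer combination of E₁ = a₁b₁ᵀ and E₂ = a₂b₂ᵀ: S₀ = −3·E₁ − 4·E₂, S₁ = 3·E₁ + 6·E₂; reading off coefficients, c₁ = [-3, 3] and c₂ = [-4, 6].
Hence T = [2, 3] ⊗ [1, 0] ⊗ [-3, 3] + [1, 0] ⊗ [3, 2] ⊗ [-4, 6], so rank(T) ≤ 2.
These bounds meet, so rank(T) = 2.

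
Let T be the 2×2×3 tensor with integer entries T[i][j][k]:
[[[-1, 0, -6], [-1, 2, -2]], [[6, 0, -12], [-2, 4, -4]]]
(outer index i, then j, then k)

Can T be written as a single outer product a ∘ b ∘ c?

No

The mode-3 unfolding of T (rows indexed by k, columns by (i,j) = (0,0), (0,1), (1,0), (1,1)) is [[-1, -1, 6, -2], [0, 2, 0, 4], [-6, -2, -12, -4]].
There the 3×3 minor on rows k ∈ {0, 1, 2}, columns (i,j) ∈ {(0,0), (0,1), (1,0)} is det [[-1, -1, 6], [0, 2, 0], [-6, -2, -12]] = 96 ≠ 0, so this unfolding has rank ≥ 3; CP rank is at least every unfolding rank, so rank(T) ≥ 3.
In particular rank(T) ≥ 3 > 1, so T is not rank-1.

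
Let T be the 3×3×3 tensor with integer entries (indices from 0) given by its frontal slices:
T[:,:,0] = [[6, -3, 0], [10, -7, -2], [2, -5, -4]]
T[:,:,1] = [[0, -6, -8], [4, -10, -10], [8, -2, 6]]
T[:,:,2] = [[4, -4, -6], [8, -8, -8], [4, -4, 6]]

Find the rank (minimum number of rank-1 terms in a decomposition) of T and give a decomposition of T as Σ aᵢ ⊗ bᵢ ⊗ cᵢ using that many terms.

rank(T) = 3

Lower bound: the mode-2 unfolding of T (rows indexed by j, columns by (i,k) = (0,0), (0,1), (0,2), (1,0), (1,1), (1,2), (2,0), (2,1), (2,2)) is [[6, 0, 4, 10, 4, 8, 2, 8, 4], [-3, -6, -4, -7, -10, -8, -5, -2, -4], [0, -8, -6, -2, -10, -8, -4, 6, 6]].
There the 3×3 minor on rows j ∈ {0, 1, 2}, columns (i,k) ∈ {(0,0), (0,1), (0,2)} is det [[6, 0, 4], [-3, -6, -4], [0, -8, -6]] = 120 ≠ 0, so this unfolding has rank ≥ 3; CP rank is at least every unfolding rank, so rank(T) ≥ 3. (Flattening ranks never certify an upper bound on CP rank; for that we must actually write T with 3 rank-1 terms.)
Upper bound: T is a sum of 3 rank-1 terms, T = (1, 1, -2) ⊗ (0, 0, 1) ⊗ (0, -2, -4) + (1, 1, -1) ⊗ (2, 1, 2) ⊗ (1, -2, 0) + (1, 2, 1) ⊗ (2, -2, -1) ⊗ (2, 2, 2) (written with every a and b primitive with positive leading entry and the scale carried by c; CP decompositions are not unique, and this one is verified by expanding entrywise), so rank(T) ≤ 3.
These bounds meet, so rank(T) = 3.
Check entry T[0,0,2] = 4: (1)·(0)·(-4) + (1)·(2)·(0) + (1)·(2)·(2) = 4.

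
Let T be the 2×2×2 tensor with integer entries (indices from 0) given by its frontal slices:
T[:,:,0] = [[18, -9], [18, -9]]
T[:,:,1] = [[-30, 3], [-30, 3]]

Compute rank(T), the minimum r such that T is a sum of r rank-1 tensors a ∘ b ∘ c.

Lower bound: the mode-3 unfolding of T (rows indexed by k, columns by (i,j) = (0,0), (0,1), (1,0), (1,1)) is [[18, -9, 18, -9], [-30, 3, -30, 3]].
There the 2×2 minor on rows k ∈ {0, 1}, columns (i,j) ∈ {(0,0), (0,1)} is det [[18, -9], [-30, 3]] = -216 ≠ 0, so this unfolding has rank ≥ 2; CP rank is at least every unfolding rank, so rank(T) ≥ 2. (Unfolding ranks only ever bound the CP rank from below — rank(T) can be strictly larger than all of them — so the matching upper bound has to come from an explicit 2-term decomposition.)
Upper bound — finding two terms. Every mode-1 slice of T is a multiple of one matrix: T[i,:,:] = a[i]·M with a = (1, 1) and M = [[18, -30], [-9, 3]] (rows indexed by j, columns by k). So it suffices to write M as a sum of two rank-1 matrices.
Splitting M by its rows (j = 0, 1), M = (1, 0)(18, -30)ᵀ + (0, 1)(-9, 3)ᵀ.
Hence T = (1, 1) ∘ (1, 0) ∘ (18, -30) + (1, 1) ∘ (0, 1) ∘ (-9, 3), so rank(T) ≤ 2.
These bounds meet, so rank(T) = 2.
Check entry T[0,1,1] = 3: (1)·(0)·(-30) + (1)·(1)·(3) = 3.

2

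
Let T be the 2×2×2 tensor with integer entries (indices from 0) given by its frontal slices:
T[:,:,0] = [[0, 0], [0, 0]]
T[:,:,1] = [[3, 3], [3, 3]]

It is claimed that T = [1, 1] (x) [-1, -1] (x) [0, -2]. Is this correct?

No

Reconstruct entry (0,0,1) from the claimed factors: Σₗ aₗ[0]bₗ[0]cₗ[1] = (1)·(-1)·(-2) = 2, but T[0,0,1] = 3. The claim is false.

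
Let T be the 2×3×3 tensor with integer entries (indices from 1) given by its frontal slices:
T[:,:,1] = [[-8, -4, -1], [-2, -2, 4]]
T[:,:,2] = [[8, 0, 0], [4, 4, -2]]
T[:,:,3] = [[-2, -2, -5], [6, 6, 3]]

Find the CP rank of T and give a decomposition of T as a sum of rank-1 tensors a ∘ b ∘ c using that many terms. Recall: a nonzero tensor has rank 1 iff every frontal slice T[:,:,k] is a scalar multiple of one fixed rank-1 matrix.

rank(T) = 3

Lower bound: the mode-3 unfolding of T (rows indexed by k, columns by (i,j) = (1,1), (1,2), (1,3), (2,1), (2,2), (2,3)) is [[-8, -4, -1, -2, -2, 4], [8, 0, 0, 4, 4, -2], [-2, -2, -5, 6, 6, 3]].
There the 3×3 minor on rows k ∈ {1, 2, 3}, columns (i,j) ∈ {(1,1), (1,2), (1,3)} is det [[-8, -4, -1], [8, 0, 0], [-2, -2, -5]] = -144 ≠ 0, so this unfolding has rank ≥ 3; CP rank is at least every unfolding rank, so rank(T) ≥ 3. (Flattening ranks never certify an upper bound on CP rank; for that we must actually write T with 3 rank-1 terms.)
Upper bound: T is a sum of 3 rank-1 terms, T = [1, -1] ∘ [1, 1, 1] ∘ [-2, 0, -4] + [1, 0] ∘ [2, -2, 1] ∘ [-1, 2, 0] + [1, 1] ∘ [2, 2, -1] ∘ [-2, 2, 1] (one valid choice — decompositions are not unique — normalised so each a, b is primitive with positive first nonzero entry; check it by expanding all entries), so rank(T) ≤ 3.
These bounds meet, so rank(T) = 3.
Check entry T[1,3,2] = 0: (1)·(1)·(0) + (1)·(1)·(2) + (1)·(-1)·(2) = 0.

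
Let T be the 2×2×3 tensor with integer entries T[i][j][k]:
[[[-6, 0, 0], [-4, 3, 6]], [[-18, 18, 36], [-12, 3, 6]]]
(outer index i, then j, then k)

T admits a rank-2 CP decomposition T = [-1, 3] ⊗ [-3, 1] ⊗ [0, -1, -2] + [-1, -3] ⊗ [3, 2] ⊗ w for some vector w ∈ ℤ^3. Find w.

w = [2, -1, -2]

Subtract the known terms from T to get the rank-1 residual R = [-1, -3] ⊗ [3, 2] ⊗ w, so R[i,j,k] = a[i]·b[j]·w[k]. Pick indices with nonzero a[0]·b[0] = (-1)·(3) = -3. Only the fibre through (0,0,·) is needed: R[0,0,:] = T[0,0,:] − Σₗ aₗ[0]bₗ[0]cₗ = [-6, 0, 0] − (-1)·(-3)·[0, -1, -2] = [-6, 3, 6]. Then w[k] = R[0,0,k] / -3 for each k, giving w = [-6, 3, 6] / -3 = [2, -1, -2].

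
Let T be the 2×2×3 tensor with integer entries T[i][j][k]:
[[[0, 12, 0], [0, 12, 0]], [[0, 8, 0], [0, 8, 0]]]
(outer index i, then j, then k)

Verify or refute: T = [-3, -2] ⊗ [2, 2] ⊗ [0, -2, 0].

Yes

Reconstruct entrywise from the claimed factors. For example, T[1,0,2] = 0 and Σₗ aₗ[1]bₗ[0]cₗ[2] = (-2)·(2)·(0) = 0; checking all 12 entries, every one matches. The claim holds.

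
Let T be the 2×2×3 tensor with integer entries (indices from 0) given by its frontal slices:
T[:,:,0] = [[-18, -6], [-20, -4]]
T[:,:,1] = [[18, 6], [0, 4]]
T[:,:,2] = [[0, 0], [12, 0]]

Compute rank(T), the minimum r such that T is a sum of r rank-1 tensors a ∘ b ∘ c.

Lower bound: the mode-3 unfolding of T (rows indexed by k, columns by (i,j) = (0,0), (0,1), (1,0), (1,1)) is [[-18, -6, -20, -4], [18, 6, 0, 4], [0, 0, 12, 0]].
There the 2×2 minor on rows k ∈ {0, 1}, columns (i,j) ∈ {(0,0), (1,0)} is det [[-18, -20], [18, 0]] = 360 ≠ 0, so this unfolding has rank ≥ 2; CP rank is at least every unfolding rank, so rank(T) ≥ 2. (This is only a lower bound: in general the CP rank may exceed every unfolding rank, so we still need to exhibit 2 rank-1 terms summing to T.)
Upper bound — finding two terms. Write S_k = T[:,:,k] for the frontal slices: S₀ = [[-18, -6], [-20, -4]], S₁ = [[18, 6], [0, 4]], S₂ = [[0, 0], [12, 0]].
If T = a₁ ∘ b₁ ∘ c₁ + a₂ ∘ b₂ ∘ c₂ then each S_k = c₁[k]·a₁b₁ᵀ + c₂[k]·a₂b₂ᵀ. S₀ and S₁ are linearly independent, so a₁b₁ᵀ and a₂b₂ᵀ must span the same plane of matrices: they are the rank-1 matrices of the form x·S₀ + y·S₁.
det(x·S₀ + y·S₁) is −48·x² − 24·xy + 72·y² = (-24)·(2·x + 3·y)(x − y), vanishing at (x:y) = (3:-2) and (1:1).
M₁ = 3·S₀ − 2·S₁ = [[-90, -30], [-60, -20]] = (-10)·[3, 2][3, 1]ᵀ and M₂ = S₀ + S₁ = [[0, 0], [-20, 0]] = (-20)·[0, 1][1, 0]ᵀ, so take a₁ = [3, 2], b₁ = [3, 1], a₂ = [0, 1], b₂ = [1, 0].
Each slice is an integer combination of E₁ = a₁b₁ᵀ and E₂ = a₂b₂ᵀ: S₀ = −2·E₁ − 8·E₂, S₁ = 2·E₁ − 12·E₂, S₂ = 12·E₂; reading off coefficients, c₁ = [-2, 2, 0] and c₂ = [-8, -12, 12].
Hence T = [3, 2] ∘ [3, 1] ∘ [-2, 2, 0] + [0, 1] ∘ [1, 0] ∘ [-8, -12, 12], so rank(T) ≤ 2.
These bounds meet, so rank(T) = 2.

2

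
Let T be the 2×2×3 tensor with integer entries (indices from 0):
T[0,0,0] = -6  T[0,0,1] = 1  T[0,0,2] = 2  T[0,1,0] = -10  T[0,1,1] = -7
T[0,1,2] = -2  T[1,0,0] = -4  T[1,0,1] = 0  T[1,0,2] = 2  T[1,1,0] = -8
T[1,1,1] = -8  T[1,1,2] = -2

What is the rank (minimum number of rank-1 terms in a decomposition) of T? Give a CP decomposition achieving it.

Lower bound: the mode-3 unfolding of T (rows indexed by k, columns by (i,j) = (0,0), (0,1), (1,0), (1,1)) is [[-6, -10, -4, -8], [1, -7, 0, -8], [2, -2, 2, -2]].
There the 3×3 minor on rows k ∈ {0, 1, 2}, columns (i,j) ∈ {(0,0), (0,1), (1,0)} is det [[-6, -10, -4], [1, -7, 0], [2, -2, 2]] = 56 ≠ 0, so this unfolding has rank ≥ 3; CP rank is at least every unfolding rank, so rank(T) ≥ 3. (Flattening ranks never certify an upper bound on CP rank; for that we must actually write T with 3 rank-1 terms.)
Upper bound: T is a sum of 3 rank-1 terms, T = [1, 0] ⊗ [1, 1] ⊗ [2, 1, -2] + [1, 1] ⊗ [0, 1] ⊗ [-4, -8, -4] + [2, 1] ⊗ [1, 1] ⊗ [-4, 0, 2] (written with every a and b primitive with positive leading entry and the scale carried by c; CP decompositions are not unique, and this one is verified by expanding entrywise), so rank(T) ≤ 3.
These bounds meet, so rank(T) = 3.
Check entry T[0,0,0] = -6: (1)·(1)·(2) + (1)·(0)·(-4) + (2)·(1)·(-4) = -6.

rank(T) = 3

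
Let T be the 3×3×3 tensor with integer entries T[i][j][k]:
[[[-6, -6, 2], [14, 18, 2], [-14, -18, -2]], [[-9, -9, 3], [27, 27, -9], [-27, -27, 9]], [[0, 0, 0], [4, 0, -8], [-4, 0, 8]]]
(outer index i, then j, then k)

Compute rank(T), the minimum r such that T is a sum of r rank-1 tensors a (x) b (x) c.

Lower bound: in the mode-1 unfolding of T (rows indexed by i, columns by (j,k)) the 2×2 minor on rows i ∈ {0, 1}, columns (j,k) ∈ {(0,0), (1,0)} is det [[-6, 14], [-9, 27]] = -36 ≠ 0, so that unfolding has rank ≥ 2 and hence rank(T) ≥ 2 (CP rank is at least every unfolding rank, though it can be larger).
Upper bound: with S_k = T[:,:,k], the two rank-1 terms a₁b₁ᵀ, a₂b₂ᵀ are the rank-1 members of the pencil x·S₀ + y·S₁.
The 2×2 minor of x·S₀ + y·S₁ on rows {0,1}, columns {0,1} is −36·x² − 36·xy = (-36)·(x + y)(x), vanishing at (x:y) = (1:-1) and (0:1).
M₁ = S₀ − S₁ = [[0, -4, 4], [0, 0, 0], [0, 4, -4]] = (-4)·(1, 0, -1)(0, 1, -1)ᵀ and M₂ = S₁ = [[-6, 18, -18], [-9, 27, -27], [0, 0, 0]] = (-3)·(2, 3, 0)(1, -3, 3)ᵀ, so take a₁ = (1, 0, -1), b₁ = (0, 1, -1), a₂ = (2, 3, 0), b₂ = (1, -3, 3).
Each slice is an integer combination of E₁ = a₁b₁ᵀ and E₂ = a₂b₂ᵀ: S₀ = −4·E₁ − 3·E₂, S₁ = −3·E₂, S₂ = 8·E₁ + E₂; reading off coefficients, c₁ = (-4, 0, 8) and c₂ = (-3, -3, 1).
Hence T = (1, 0, -1) (x) (0, 1, -1) (x) (-4, 0, 8) + (2, 3, 0) (x) (1, -3, 3) (x) (-3, -3, 1), so rank(T) ≤ 2.
These bounds meet, so rank(T) = 2.

2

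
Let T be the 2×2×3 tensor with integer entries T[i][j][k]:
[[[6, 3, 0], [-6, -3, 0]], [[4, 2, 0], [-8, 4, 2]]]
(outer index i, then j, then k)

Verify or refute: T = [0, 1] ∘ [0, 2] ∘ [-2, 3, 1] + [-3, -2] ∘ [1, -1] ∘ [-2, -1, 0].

Yes

Reconstruct entrywise from the claimed factors. For example, T[0,1,0] = -6 and Σₗ aₗ[0]bₗ[1]cₗ[0] = (0)·(2)·(-2) + (-3)·(-1)·(-2) = -6; checking all 12 entries, every one matches. The claim holds.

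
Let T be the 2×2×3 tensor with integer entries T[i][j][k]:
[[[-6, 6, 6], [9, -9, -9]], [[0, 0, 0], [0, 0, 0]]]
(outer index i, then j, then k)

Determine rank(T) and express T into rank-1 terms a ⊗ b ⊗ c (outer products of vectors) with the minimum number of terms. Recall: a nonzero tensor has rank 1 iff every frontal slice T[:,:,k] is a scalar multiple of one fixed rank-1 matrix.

Lower bound: T ≠ 0 (e.g. T[0,0,0] = -6), so rank(T) ≥ 1.
Upper bound: the mode-1 fibre T[:,0,0] = [-6, 0] gives a = [1, 0] (primitive direction); the mode-2 fibre T[0,:,0] = [-6, 9] gives b = [2, -3]; then c[k] = T[0,0,k] / (a[0]·b[0]) = [-6, 6, 6] / 2 = [-3, 3, 3].
Expanding [1, 0] ⊗ [2, -3] ⊗ [-3, 3, 3] reproduces all 12 entries of T, so T = [1, 0] ⊗ [2, -3] ⊗ [-3, 3, 3] and rank(T) ≤ 1.
These bounds meet, so rank(T) = 1.

rank(T) = 1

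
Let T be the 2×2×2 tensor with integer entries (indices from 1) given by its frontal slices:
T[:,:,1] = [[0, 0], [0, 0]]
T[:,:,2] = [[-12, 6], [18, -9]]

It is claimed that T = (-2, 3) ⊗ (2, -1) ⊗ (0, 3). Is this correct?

Yes

Reconstruct entrywise from the claimed factors. For example, T[1,1,2] = -12 and Σₗ aₗ[1]bₗ[1]cₗ[2] = (-2)·(2)·(3) = -12; checking all 8 entries, every one matches. The claim holds.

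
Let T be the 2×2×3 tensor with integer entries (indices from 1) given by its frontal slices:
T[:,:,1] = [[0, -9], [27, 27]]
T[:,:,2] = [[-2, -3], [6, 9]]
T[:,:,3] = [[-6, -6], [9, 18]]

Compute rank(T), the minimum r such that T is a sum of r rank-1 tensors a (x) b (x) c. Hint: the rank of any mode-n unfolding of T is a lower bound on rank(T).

2

Lower bound: the mode-1 unfolding of T (rows indexed by i, columns by (j,k) = (1,1), (1,2), (1,3), (2,1), (2,2), (2,3)) is [[0, -2, -6, -9, -3, -6], [27, 6, 9, 27, 9, 18]].
There the 2×2 minor on rows i ∈ {1, 2}, columns (j,k) ∈ {(1,1), (1,2)} is det [[0, -2], [27, 6]] = 54 ≠ 0, so this unfolding has rank ≥ 2; CP rank is at least every unfolding rank, so rank(T) ≥ 2. (Flattening ranks never certify an upper bound on CP rank; for that we must actually write T with 2 rank-1 terms.)
Upper bound — finding two terms. Write S_k = T[:,:,k] for the frontal slices: S₁ = [[0, -9], [27, 27]], S₂ = [[-2, -3], [6, 9]], S₃ = [[-6, -6], [9, 18]].
If T = a₁ (x) b₁ (x) c₁ + a₂ (x) b₂ (x) c₂ then each S_k = c₁[k]·a₁b₁ᵀ + c₂[k]·a₂b₂ᵀ. S₁ and S₂ are linearly independent, so a₁b₁ᵀ and a₂b₂ᵀ must span the same plane of matrices: they are the rank-1 matrices of the form x·S₁ + y·S₂.
det(x·S₁ + y·S₂) is 243·x² + 81·xy = 81·(3·x + y)(x), vanishing at (x:y) = (1:-3) and (0:1).
M₁ = S₁ − 3·S₂ = [[6, 0], [9, 0]] = 3·[2, 3][1, 0]ᵀ and M₂ = S₂ = [[-2, -3], [6, 9]] = −[1, -3][2, 3]ᵀ, so take a₁ = [2, 3], b₁ = [1, 0], a₂ = [1, -3], b₂ = [2, 3].
Each slice is an integer combination of E₁ = a₁b₁ᵀ and E₂ = a₂b₂ᵀ: S₁ = 3·E₁ − 3·E₂, S₂ = −E₂, S₃ = −E₁ − 2·E₂; reading off coefficients, c₁ = [3, 0, -1] and c₂ = [-3, -1, -2].
Hence T = [2, 3] (x) [1, 0] (x) [3, 0, -1] + [1, -3] (x) [2, 3] (x) [-3, -1, -2], so rank(T) ≤ 2.
These bounds meet, so rank(T) = 2.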